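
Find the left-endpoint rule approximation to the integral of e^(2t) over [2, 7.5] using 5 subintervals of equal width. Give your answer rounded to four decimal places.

Δt = (7.5 − 2)/5 = 1.1.
Left endpoints: 2, 3.1, 4.2, 5.3, 6.4.
f(2) ≈ 54.5982, f(3.1) ≈ 492.7490, f(4.2) ≈ 4447.0667, f(5.3) ≈ 40134.8374, f(6.4) ≈ 362217.4496.
Sum = Δt · [f(2) + f(3.1) + f(4.2) + f(5.3) + f(6.4)].
Sum ≈ 448081.3711.

448081.3711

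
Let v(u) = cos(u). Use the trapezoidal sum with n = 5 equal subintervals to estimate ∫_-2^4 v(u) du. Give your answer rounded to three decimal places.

0.134

Δu = (4 − (-2))/5 = 1.2.
v(-2) ≈ -0.416, v(-0.8) ≈ 0.697, v(0.4) ≈ 0.921, v(1.6) ≈ -0.029, v(2.8) ≈ -0.942, v(4) ≈ -0.654.
T_5 = (Δu/2)·[v(u_0) + 2v(u_1) + ... + 2v(u_{4}) + v(u_5)].
Sum ≈ 0.134.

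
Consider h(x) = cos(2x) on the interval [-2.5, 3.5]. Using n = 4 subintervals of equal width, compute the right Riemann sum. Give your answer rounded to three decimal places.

Δx = (3.5 − (-2.5))/4 = 1.5.
Right endpoints: -1, 0.5, 2, 3.5.
h(-1) ≈ -0.416, h(0.5) ≈ 0.540, h(2) ≈ -0.654, h(3.5) ≈ 0.754.
Sum = Δx · [h(-1) + h(0.5) + h(2) + h(3.5)].
Sum ≈ 0.337.

0.337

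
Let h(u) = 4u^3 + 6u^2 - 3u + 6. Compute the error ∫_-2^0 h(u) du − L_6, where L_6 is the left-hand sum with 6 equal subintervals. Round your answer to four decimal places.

Exact integral: ∫_-2^0 h(u) du = 18.
L_6 ≈ 17.444444.
Error ≈ 18 − 17.444444 ≈ 0.5556.

0.5556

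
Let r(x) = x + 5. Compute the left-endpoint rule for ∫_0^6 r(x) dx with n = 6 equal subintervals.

45

Δx = (6 − 0)/6 = 1.
Left endpoints: 0, 1, 2, 3, 4, 5.
r(0) = 5, r(1) = 6, r(2) = 7, r(3) = 8, r(4) = 9, r(5) = 10.
Sum = Δx · [r(0) + r(1) + r(2) + ...].
Sum = 45.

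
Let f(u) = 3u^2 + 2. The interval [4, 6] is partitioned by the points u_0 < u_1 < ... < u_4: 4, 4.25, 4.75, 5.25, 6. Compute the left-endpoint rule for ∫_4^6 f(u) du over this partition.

Subinterval widths: 0.25, 0.5, 0.5, 0.75.
Left endpoints: 4, 4.25, 4.75, 5.25.
f(4) = 50, f(4.25) = 56.1875, f(4.75) = 69.6875, f(5.25) = 84.6875.
Sum = Σ Δu_i · f(u_i).
Sum = 138.953125.

138.953125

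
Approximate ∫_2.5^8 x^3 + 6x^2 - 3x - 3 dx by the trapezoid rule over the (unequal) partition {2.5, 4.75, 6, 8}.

Subinterval widths: 2.25, 1.25, 2.
f(2.5) = 42.625, f(4.75) = 225.296875, f(6) = 411, f(8) = 869.
On each subinterval the trapezoid contributes (Δx_i/2)·[f(x_{i-1}) + f(x_i)].
Sum = 1979.09765625.

1979.09765625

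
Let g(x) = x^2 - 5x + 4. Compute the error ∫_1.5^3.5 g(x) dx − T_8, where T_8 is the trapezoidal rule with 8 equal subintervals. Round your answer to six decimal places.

-0.020833

Exact integral: ∫_1.5^3.5 g(x) dx ≈ -3.83333333.
T_8 = -3.8125.
Error ≈ -3.83333333 − (-3.8125) ≈ -0.020833.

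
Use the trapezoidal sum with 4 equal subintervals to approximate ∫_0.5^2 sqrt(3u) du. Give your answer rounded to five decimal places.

2.85065

Δu = (2 − 0.5)/4 = 0.375.
f(0.5) ≈ 1.22474, f(0.875) ≈ 1.62019, f(1.25) ≈ 1.93649, f(1.625) ≈ 2.20794, f(2) ≈ 2.44949.
T_4 = (Δu/2)·[f(u_0) + 2f(u_1) + 2f(u_2) + 2f(u_3) + f(u_4)].
Sum ≈ 2.85065.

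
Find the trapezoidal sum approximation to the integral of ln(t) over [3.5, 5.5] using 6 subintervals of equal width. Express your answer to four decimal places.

2.9905

Δt = (5.5 − 3.5)/6 = 1/3.
f(3.5) ≈ 1.2528, f(23/6) ≈ 1.3437, f(25/6) ≈ 1.4271, f(4.5) ≈ 1.5041, f(29/6) ≈ 1.5755, f(31/6) ≈ 1.6422, f(5.5) ≈ 1.7047.
T_6 = (Δt/2)·[f(t_0) + 2f(t_1) + ... + 2f(t_{5}) + f(t_6)].
Sum ≈ 2.9905.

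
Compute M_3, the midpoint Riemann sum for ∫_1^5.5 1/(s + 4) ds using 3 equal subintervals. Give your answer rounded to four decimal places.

Δs = (5.5 − 1)/3 = 1.5.
Midpoints: 1.75, 3.25, 4.75.
f(1.75) = 4/23, f(3.25) = 4/29, f(4.75) = 4/35.
Sum = Δs · [f(1.75) + f(3.25) + f(4.75)].
Sum ≈ 0.6392.

0.6392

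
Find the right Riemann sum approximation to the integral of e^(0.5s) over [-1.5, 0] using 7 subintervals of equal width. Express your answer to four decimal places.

1.1128

Δs = (0 − (-1.5))/7 = 3/14.
Right endpoints: -9/7, -15/14, -6/7, -9/14, -3/7, -3/14, 0.
f(-9/7) ≈ 0.5258, f(-15/14) ≈ 0.5853, f(-6/7) ≈ 0.6514, f(-9/14) ≈ 0.7251, f(-3/7) ≈ 0.8071, f(-3/14) ≈ 0.8984, f(0) ≈ 1.0000.
Sum = Δs · [f(-9/7) + f(-15/14) + f(-6/7) + ...].
Sum ≈ 1.1128.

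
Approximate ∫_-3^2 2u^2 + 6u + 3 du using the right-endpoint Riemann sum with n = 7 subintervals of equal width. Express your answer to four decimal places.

Δu = (2 − (-3))/7 = 5/7.
Right endpoints: -16/7, -11/7, -6/7, -1/7, 4/7, 9/7, 2.
f(-16/7) = -13/49, f(-11/7) = -73/49, f(-6/7) = -33/49, f(-1/7) = 107/49, f(4/7) = 347/49, f(9/7) = 687/49, f(2) = 23.
Sum = Δu · [f(-16/7) + f(-11/7) + f(-6/7) + ...].
Sum ≈ 31.3265.

31.3265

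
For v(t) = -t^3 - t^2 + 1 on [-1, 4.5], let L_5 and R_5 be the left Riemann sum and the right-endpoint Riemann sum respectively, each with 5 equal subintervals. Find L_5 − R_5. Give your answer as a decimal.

122.5125

L_5 = -73.15.
R_5 = -195.6625.
L_5 − R_5 = 122.5125.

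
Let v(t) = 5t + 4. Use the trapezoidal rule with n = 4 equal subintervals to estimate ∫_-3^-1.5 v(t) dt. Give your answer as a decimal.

-10.875

Δt = (-1.5 − (-3))/4 = 0.375.
v(-3) = -11, v(-2.625) = -9.125, v(-2.25) = -7.25, v(-1.875) = -5.375, v(-1.5) = -3.5.
T_4 = (Δt/2)·[v(t_0) + 2v(t_1) + 2v(t_2) + 2v(t_3) + v(t_4)].
Sum = -10.875.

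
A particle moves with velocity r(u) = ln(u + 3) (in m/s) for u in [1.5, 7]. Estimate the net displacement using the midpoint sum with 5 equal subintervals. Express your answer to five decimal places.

Δu = (7 − 1.5)/5 = 1.1.
Midpoints: 2.05, 3.15, 4.25, 5.35, 6.45.
r(2.05) ≈ 1.61939, r(3.15) ≈ 1.81645, r(4.25) ≈ 1.98100, r(5.35) ≈ 2.12226, r(6.45) ≈ 2.24601.
Sum = Δu · [r(2.05) + r(3.15) + r(4.25) + r(5.35) + r(6.45)].
Sum ≈ 10.76363.

10.76363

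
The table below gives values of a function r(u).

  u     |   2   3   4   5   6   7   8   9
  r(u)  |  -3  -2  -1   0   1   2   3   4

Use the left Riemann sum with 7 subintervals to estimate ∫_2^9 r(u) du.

Δu = 1.
Sum = 1·[(-3) + (-2) + (-1) + 0 + 1 + 2 + 3] = 0.

0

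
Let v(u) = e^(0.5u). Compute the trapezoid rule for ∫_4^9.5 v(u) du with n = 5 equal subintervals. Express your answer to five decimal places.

221.81799

Δu = (9.5 − 4)/5 = 1.1.
v(4) ≈ 7.38906, v(5.1) ≈ 12.80710, v(6.2) ≈ 22.19795, v(7.3) ≈ 38.47467, v(8.4) ≈ 66.68633, v(9.5) ≈ 115.58428.
T_5 = (Δu/2)·[v(u_0) + 2v(u_1) + ... + 2v(u_{4}) + v(u_5)].
Sum ≈ 221.81799.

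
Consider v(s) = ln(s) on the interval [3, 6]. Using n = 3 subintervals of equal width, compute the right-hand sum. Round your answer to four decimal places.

Δs = (6 − 3)/3 = 1.
Right endpoints: 4, 5, 6.
v(4) ≈ 1.3863, v(5) ≈ 1.6094, v(6) ≈ 1.7918.
Sum = Δs · [v(4) + v(5) + v(6)].
Sum ≈ 4.7875.

4.7875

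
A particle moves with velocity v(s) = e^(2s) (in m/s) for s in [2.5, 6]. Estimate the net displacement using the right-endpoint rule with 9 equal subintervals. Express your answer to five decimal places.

Δs = (6 − 2.5)/9 = 7/18.
Right endpoints: 26/9, 59/18, 11/3, 73/18, 40/9, 29/6, 47/9, 101/18, 6.
v(26/9) ≈ 323.04052, v(59/18) ≈ 703.13967, v(11/3) ≈ 1530.47486, v(73/18) ≈ 3331.27739, v(40/9) ≈ 7250.95809, v(29/6) ≈ 15782.65240, v(47/9) ≈ 34352.99362, v(101/18) ≈ 74773.75416, v(6) ≈ 162754.79142.
Sum = Δs · [v(26/9) + v(59/18) + v(11/3) + ...].
Sum ≈ 116978.97639.

116978.97639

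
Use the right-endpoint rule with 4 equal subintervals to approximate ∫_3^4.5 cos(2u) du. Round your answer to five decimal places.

-0.02146

Δu = (4.5 − 3)/4 = 0.375.
Right endpoints: 3.375, 3.75, 4.125, 4.5.
f(3.375) ≈ 0.89301, f(3.75) ≈ 0.34664, f(4.125) ≈ -0.38575, f(4.5) ≈ -0.91113.
Sum = Δu · [f(3.375) + f(3.75) + f(4.125) + f(4.5)].
Sum ≈ -0.02146.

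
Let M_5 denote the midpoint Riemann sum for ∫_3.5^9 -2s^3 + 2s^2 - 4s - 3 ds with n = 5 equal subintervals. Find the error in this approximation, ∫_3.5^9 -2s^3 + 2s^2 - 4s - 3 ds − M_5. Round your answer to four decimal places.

-19.6877

Exact integral: ∫_3.5^9 f(s) ds ≈ -2902.052083.
M_5 = -2882.364375.
Error ≈ -2902.052083 − (-2882.364375) ≈ -19.6877.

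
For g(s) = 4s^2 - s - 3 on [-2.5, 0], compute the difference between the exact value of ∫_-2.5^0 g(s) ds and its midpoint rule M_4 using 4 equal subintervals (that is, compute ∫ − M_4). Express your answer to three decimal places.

Exact integral: ∫_-2.5^0 g(s) ds ≈ 16.45833.
M_4 = 16.1328125.
Error ≈ 16.45833 − 16.1328125 ≈ 0.326.

0.326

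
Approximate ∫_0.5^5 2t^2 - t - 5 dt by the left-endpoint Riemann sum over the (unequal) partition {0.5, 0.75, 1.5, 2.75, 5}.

9.375

Subinterval widths: 0.25, 0.75, 1.25, 2.25.
Left endpoints: 0.5, 0.75, 1.5, 2.75.
f(0.5) = -5, f(0.75) = -4.625, f(1.5) = -2, f(2.75) = 7.375.
Sum = Σ Δt_i · f(t_i).
Sum = 9.375.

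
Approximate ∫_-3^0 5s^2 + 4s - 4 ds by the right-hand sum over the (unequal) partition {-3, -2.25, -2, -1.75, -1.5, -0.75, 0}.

6.484375

Subinterval widths: 0.75, 0.25, 0.25, 0.25, 0.75, 0.75.
Right endpoints: -2.25, -2, -1.75, -1.5, -0.75, 0.
f(-2.25) = 12.3125, f(-2) = 8, f(-1.75) = 4.3125, f(-1.5) = 1.25, f(-0.75) = -4.1875, f(0) = -4.
Sum = Σ Δs_i · f(s_i).
Sum = 6.484375.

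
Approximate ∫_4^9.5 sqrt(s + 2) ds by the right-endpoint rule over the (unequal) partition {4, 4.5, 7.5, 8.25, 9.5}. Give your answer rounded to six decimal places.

Subinterval widths: 0.5, 3, 0.75, 1.25.
Right endpoints: 4.5, 7.5, 8.25, 9.5.
f(4.5) ≈ 2.549510, f(7.5) ≈ 3.082207, f(8.25) ≈ 3.201562, f(9.5) ≈ 3.391165.
Sum = Σ Δs_i · f(s_i).
Sum ≈ 17.161504.

17.161504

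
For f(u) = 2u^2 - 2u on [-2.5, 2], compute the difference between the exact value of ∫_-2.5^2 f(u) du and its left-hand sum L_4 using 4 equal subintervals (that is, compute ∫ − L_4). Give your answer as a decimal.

-9.4921875

Exact integral: ∫_-2.5^2 f(u) du = 18.
L_4 = 27.4921875.
Error = 18 − 27.4921875 = -9.4921875.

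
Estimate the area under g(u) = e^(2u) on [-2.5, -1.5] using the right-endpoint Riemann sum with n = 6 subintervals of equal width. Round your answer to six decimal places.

Δu = (-1.5 − (-2.5))/6 = 1/6.
Right endpoints: -7/3, -13/6, -2, -11/6, -5/3, -1.5.
g(-7/3) ≈ 0.009404, g(-13/6) ≈ 0.013124, g(-2) ≈ 0.018316, g(-11/6) ≈ 0.025562, g(-5/3) ≈ 0.035674, g(-1.5) ≈ 0.049787.
Sum = Δu · [g(-7/3) + g(-13/6) + g(-2) + ...].
Sum ≈ 0.025311.

0.025311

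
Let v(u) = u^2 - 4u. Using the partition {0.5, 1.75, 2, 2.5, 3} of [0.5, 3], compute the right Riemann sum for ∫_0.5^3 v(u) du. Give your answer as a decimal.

-9.296875

Subinterval widths: 1.25, 0.25, 0.5, 0.5.
Right endpoints: 1.75, 2, 2.5, 3.
v(1.75) = -3.9375, v(2) = -4, v(2.5) = -3.75, v(3) = -3.
Sum = Σ Δu_i · v(u_i).
Sum = -9.296875.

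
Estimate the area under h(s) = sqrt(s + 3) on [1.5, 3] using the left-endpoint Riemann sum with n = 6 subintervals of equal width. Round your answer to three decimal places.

3.393

Δs = (3 − 1.5)/6 = 0.25.
Left endpoints: 1.5, 1.75, 2, 2.25, 2.5, 2.75.
h(1.5) ≈ 2.121, h(1.75) ≈ 2.179, h(2) ≈ 2.236, h(2.25) ≈ 2.291, h(2.5) ≈ 2.345, h(2.75) ≈ 2.398.
Sum = Δs · [h(1.5) + h(1.75) + h(2) + ...].
Sum ≈ 3.393.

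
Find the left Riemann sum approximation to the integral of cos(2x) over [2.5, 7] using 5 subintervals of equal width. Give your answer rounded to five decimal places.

Δx = (7 − 2.5)/5 = 0.9.
Left endpoints: 2.5, 3.4, 4.3, 5.2, 6.1.
f(2.5) ≈ 0.28366, f(3.4) ≈ 0.86940, f(4.3) ≈ -0.67872, f(5.2) ≈ -0.56098, f(6.1) ≈ 0.93363.
Sum = Δx · [f(2.5) + f(3.4) + f(4.3) + f(5.2) + f(6.1)].
Sum ≈ 0.76229.

0.76229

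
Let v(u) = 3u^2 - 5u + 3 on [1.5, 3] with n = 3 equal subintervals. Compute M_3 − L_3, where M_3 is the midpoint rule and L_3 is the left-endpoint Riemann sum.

M_3 = 11.15625.
L_3 = 8.25.
M_3 − L_3 = 2.90625.

2.90625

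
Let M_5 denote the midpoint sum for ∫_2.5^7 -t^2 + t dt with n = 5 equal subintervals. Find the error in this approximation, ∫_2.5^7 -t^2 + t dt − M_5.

-0.30375

Exact integral: ∫_2.5^7 f(t) dt = -87.75.
M_5 = -87.44625.
Error = -87.75 − (-87.44625) = -0.30375.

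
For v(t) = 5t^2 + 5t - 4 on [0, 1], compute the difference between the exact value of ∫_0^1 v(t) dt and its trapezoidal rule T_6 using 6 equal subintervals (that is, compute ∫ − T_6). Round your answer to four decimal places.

Exact integral: ∫_0^1 v(t) dt ≈ 0.166667.
T_6 ≈ 0.189815.
Error ≈ 0.166667 − 0.189815 ≈ -0.0231.

-0.0231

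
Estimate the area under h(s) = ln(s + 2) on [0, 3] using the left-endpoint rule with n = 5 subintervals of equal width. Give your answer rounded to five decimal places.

Δs = (3 − 0)/5 = 0.6.
Left endpoints: 0, 0.6, 1.2, 1.8, 2.4.
h(0) ≈ 0.69315, h(0.6) ≈ 0.95551, h(1.2) ≈ 1.16315, h(1.8) ≈ 1.33500, h(2.4) ≈ 1.48160.
Sum = Δs · [h(0) + h(0.6) + h(1.2) + h(1.8) + h(2.4)].
Sum ≈ 3.37705.

3.37705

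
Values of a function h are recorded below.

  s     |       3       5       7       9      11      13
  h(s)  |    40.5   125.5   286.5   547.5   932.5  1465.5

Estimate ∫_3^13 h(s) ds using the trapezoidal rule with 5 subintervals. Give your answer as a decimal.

Δs = 2.
T_5 = (2/2)·[40.5 + 2·125.5 + 2·286.5 + 2·547.5 + 2·932.5 + 1465.5] = 5290.

5290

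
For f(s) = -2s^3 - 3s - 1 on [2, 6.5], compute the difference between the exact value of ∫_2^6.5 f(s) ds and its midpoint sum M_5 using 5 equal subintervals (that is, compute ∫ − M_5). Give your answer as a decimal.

Exact integral: ∫_2^6.5 f(s) ds = -946.40625.
M_5 = -938.660625.
Error = -946.40625 − (-938.660625) = -7.745625.

-7.745625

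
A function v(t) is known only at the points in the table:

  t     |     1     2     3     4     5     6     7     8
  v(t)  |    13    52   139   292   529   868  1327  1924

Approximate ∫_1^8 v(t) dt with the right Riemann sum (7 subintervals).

5131

Δt = 1.
Sum = 1·[52 + 139 + 292 + 529 + 868 + 1327 + 1924] = 5131.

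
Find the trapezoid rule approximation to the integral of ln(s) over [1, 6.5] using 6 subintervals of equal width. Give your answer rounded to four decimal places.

6.6091

Δs = (6.5 − 1)/6 = 11/12.
f(1) ≈ 0.0000, f(23/12) ≈ 0.6506, f(17/6) ≈ 1.0415, f(3.75) ≈ 1.3218, f(14/3) ≈ 1.5404, f(67/12) ≈ 1.7198, f(6.5) ≈ 1.8718.
T_6 = (Δs/2)·[f(s_0) + 2f(s_1) + ... + 2f(s_{5}) + f(s_6)].
Sum ≈ 6.6091.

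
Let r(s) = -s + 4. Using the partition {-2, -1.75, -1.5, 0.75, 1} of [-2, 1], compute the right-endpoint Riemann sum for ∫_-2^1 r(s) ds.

10.875

Subinterval widths: 0.25, 0.25, 2.25, 0.25.
Right endpoints: -1.75, -1.5, 0.75, 1.
r(-1.75) = 5.75, r(-1.5) = 5.5, r(0.75) = 3.25, r(1) = 3.
Sum = Σ Δs_i · r(s_i).
Sum = 10.875.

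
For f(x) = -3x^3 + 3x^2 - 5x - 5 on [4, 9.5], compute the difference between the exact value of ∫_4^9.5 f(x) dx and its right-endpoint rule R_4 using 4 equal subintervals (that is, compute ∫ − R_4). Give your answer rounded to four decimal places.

1602.1865

Exact integral: ∫_4^9.5 f(x) dx = -5336.546875.
R_4 ≈ -6938.733398.
Error ≈ -5336.546875 − (-6938.733398) ≈ 1602.1865.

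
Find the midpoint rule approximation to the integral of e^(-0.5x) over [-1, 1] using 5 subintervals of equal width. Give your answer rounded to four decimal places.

2.0809

Δx = (1 − (-1))/5 = 0.4.
Midpoints: -0.8, -0.4, 0, 0.4, 0.8.
f(-0.8) ≈ 1.4918, f(-0.4) ≈ 1.2214, f(0) ≈ 1.0000, f(0.4) ≈ 0.8187, f(0.8) ≈ 0.6703.
Sum = Δx · [f(-0.8) + f(-0.4) + f(0) + f(0.4) + f(0.8)].
Sum ≈ 2.0809.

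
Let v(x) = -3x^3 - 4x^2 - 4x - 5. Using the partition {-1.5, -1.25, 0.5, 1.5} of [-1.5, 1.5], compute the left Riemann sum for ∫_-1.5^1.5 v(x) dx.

Subinterval widths: 0.25, 1.75, 1.
Left endpoints: -1.5, -1.25, 0.5.
v(-1.5) = 2.125, v(-1.25) = -0.390625, v(0.5) = -8.375.
Sum = Σ Δx_i · v(x_i).
Sum = -8.52734375.

-8.52734375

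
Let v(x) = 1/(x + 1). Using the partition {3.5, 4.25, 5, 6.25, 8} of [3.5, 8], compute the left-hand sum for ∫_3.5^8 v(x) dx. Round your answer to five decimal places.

Subinterval widths: 0.75, 0.75, 1.25, 1.75.
Left endpoints: 3.5, 4.25, 5, 6.25.
v(3.5) = 2/9, v(4.25) = 4/21, v(5) = 1/6, v(6.25) = 4/29.
Sum = Σ Δx_i · v(x_i).
Sum ≈ 0.75924.

0.75924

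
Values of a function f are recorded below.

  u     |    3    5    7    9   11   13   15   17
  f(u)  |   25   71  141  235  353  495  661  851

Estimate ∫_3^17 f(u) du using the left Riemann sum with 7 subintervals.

3962

Δu = 2.
Sum = 2·[25 + 71 + 141 + 235 + 353 + 495 + 661] = 3962.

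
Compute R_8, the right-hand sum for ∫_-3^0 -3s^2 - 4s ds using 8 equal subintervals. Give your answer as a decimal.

-6.3984375

Δs = (0 − (-3))/8 = 0.375.
Right endpoints: -2.625, -2.25, -1.875, -1.5, -1.125, -0.75, -0.375, 0.
f(-2.625) = -10.171875, f(-2.25) = -6.1875, f(-1.875) = -3.046875, f(-1.5) = -0.75, f(-1.125) = 0.703125, f(-0.75) = 1.3125, f(-0.375) = 1.078125, f(0) = 0.
Sum = Δs · [f(-2.625) + f(-2.25) + f(-1.875) + ...].
Sum = -6.3984375.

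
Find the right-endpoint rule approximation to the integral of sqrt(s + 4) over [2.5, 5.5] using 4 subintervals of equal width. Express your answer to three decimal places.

8.671

Δs = (5.5 − 2.5)/4 = 0.75.
Right endpoints: 3.25, 4, 4.75, 5.5.
f(3.25) ≈ 2.693, f(4) ≈ 2.828, f(4.75) ≈ 2.958, f(5.5) ≈ 3.082.
Sum = Δs · [f(3.25) + f(4) + f(4.75) + f(5.5)].
Sum ≈ 8.671.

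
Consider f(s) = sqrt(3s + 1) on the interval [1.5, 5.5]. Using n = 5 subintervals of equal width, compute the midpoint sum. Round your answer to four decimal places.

13.4095

Δs = (5.5 − 1.5)/5 = 0.8.
Midpoints: 1.9, 2.7, 3.5, 4.3, 5.1.
f(1.9) ≈ 2.5884, f(2.7) ≈ 3.0166, f(3.5) ≈ 3.3912, f(4.3) ≈ 3.7283, f(5.1) ≈ 4.0373.
Sum = Δs · [f(1.9) + f(2.7) + f(3.5) + f(4.3) + f(5.1)].
Sum ≈ 13.4095.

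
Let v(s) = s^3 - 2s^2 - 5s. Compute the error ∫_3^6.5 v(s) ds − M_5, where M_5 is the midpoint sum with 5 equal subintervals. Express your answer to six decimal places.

1.750729

Exact integral: ∫_3^6.5 v(s) ds ≈ 177.80729167.
M_5 = 176.0565625.
Error ≈ 177.80729167 − 176.0565625 ≈ 1.750729.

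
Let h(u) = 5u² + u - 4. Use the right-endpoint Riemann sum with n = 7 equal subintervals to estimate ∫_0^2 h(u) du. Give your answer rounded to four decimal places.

10.6122

Δu = (2 − 0)/7 = 2/7.
Right endpoints: 2/7, 4/7, 6/7, 8/7, 10/7, 12/7, 2.
h(2/7) = -162/49, h(4/7) = -88/49, h(6/7) = 26/49, h(8/7) = 180/49, h(10/7) = 374/49, h(12/7) = 608/49, h(2) = 18.
Sum = Δu · [h(2/7) + h(4/7) + h(6/7) + ...].
Sum ≈ 10.6122.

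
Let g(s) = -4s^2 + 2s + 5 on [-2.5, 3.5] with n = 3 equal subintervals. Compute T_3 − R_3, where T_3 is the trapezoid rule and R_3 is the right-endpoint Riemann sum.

12

T_3 = -58.
R_3 = -70.
T_3 − R_3 = 12.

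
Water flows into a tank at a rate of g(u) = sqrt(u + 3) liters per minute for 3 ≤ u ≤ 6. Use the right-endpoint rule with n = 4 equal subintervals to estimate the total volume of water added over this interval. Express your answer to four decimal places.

8.4067

Δu = (6 − 3)/4 = 0.75.
Right endpoints: 3.75, 4.5, 5.25, 6.
g(3.75) ≈ 2.5981, g(4.5) ≈ 2.7386, g(5.25) ≈ 2.8723, g(6) ≈ 3.0000.
Sum = Δu · [g(3.75) + g(4.5) + g(5.25) + g(6)].
Sum ≈ 8.4067.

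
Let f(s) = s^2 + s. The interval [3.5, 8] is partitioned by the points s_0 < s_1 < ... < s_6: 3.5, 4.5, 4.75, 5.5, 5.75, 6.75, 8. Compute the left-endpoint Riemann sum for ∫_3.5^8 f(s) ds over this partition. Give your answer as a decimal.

155.5625

Subinterval widths: 1, 0.25, 0.75, 0.25, 1, 1.25.
Left endpoints: 3.5, 4.5, 4.75, 5.5, 5.75, 6.75.
f(3.5) = 15.75, f(4.5) = 24.75, f(4.75) = 27.3125, f(5.5) = 35.75, f(5.75) = 38.8125, f(6.75) = 52.3125.
Sum = Σ Δs_i · f(s_i).
Sum = 155.5625.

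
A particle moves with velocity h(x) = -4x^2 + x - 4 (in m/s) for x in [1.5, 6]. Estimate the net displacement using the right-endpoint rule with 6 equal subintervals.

Δx = (6 − 1.5)/6 = 0.75.
Right endpoints: 2.25, 3, 3.75, 4.5, 5.25, 6.
h(2.25) = -22, h(3) = -37, h(3.75) = -56.5, h(4.5) = -80.5, h(5.25) = -109, h(6) = -142.
Sum = Δx · [h(2.25) + h(3) + h(3.75) + ...].
Sum = -335.25.

-335.25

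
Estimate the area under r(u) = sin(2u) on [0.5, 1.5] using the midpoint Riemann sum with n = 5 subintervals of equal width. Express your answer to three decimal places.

Δu = (1.5 − 0.5)/5 = 0.2.
Midpoints: 0.6, 0.8, 1, 1.2, 1.4.
r(0.6) ≈ 0.932, r(0.8) ≈ 1.000, r(1) ≈ 0.909, r(1.2) ≈ 0.675, r(1.4) ≈ 0.335.
Sum = Δu · [r(0.6) + r(0.8) + r(1) + r(1.2) + r(1.4)].
Sum ≈ 0.770.

0.770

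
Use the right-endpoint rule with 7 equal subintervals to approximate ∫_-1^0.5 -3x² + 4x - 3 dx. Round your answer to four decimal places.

Δx = (0.5 − (-1))/7 = 3/14.
Right endpoints: -11/14, -4/7, -5/14, -1/7, 1/14, 2/7, 0.5.
f(-11/14) = -1567/196, f(-4/7) = -307/49, f(-5/14) = -943/196, f(-1/7) = -178/49, f(1/14) = -535/196, f(2/7) = -103/49, f(0.5) = -1.75.
Sum = Δx · [f(-11/14) + f(-4/7) + f(-5/14) + ...].
Sum ≈ -6.2755.

-6.2755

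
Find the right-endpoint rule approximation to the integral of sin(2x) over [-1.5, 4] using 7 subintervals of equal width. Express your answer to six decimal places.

Δx = (4 − (-1.5))/7 = 11/14.
Right endpoints: -5/7, 1/14, 6/7, 23/14, 17/7, 45/14, 4.
f(-5/7) ≈ -0.989903, f(1/14) ≈ 0.142372, f(6/7) ≈ 0.989723, f(23/14) ≈ -0.143623, f(17/7) ≈ -0.989541, f(45/14) ≈ 0.144874, f(4) ≈ 0.989358.
Sum = Δx · [f(-5/7) + f(1/14) + f(6/7) + ...].
Sum ≈ 0.112561.

0.112561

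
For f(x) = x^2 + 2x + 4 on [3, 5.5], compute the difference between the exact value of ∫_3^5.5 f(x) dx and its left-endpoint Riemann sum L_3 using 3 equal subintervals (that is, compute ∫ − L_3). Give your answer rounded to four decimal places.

Exact integral: ∫_3^5.5 f(x) dx ≈ 77.708333.
L_3 ≈ 67.060185.
Error ≈ 77.708333 − 67.060185 ≈ 10.6481.

10.6481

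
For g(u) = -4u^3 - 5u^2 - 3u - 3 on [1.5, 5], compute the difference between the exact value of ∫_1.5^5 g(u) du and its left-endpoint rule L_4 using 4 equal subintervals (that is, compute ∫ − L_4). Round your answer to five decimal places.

Exact integral: ∫_1.5^5 g(u) du ≈ -867.2708333.
L_4 = -619.71875.
Error ≈ -867.2708333 − (-619.71875) ≈ -247.55208.

-247.55208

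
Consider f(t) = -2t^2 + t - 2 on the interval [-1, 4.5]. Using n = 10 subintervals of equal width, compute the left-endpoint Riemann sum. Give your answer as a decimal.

Δt = (4.5 − (-1))/10 = 0.55.
Left endpoints: -1, -0.45, 0.1, 0.65, 1.2, 1.75, 2.3, 2.85, 3.4, 3.95.
f(-1) = -5, f(-0.45) = -2.855, f(0.1) = -1.92, f(0.65) = -2.195, f(1.2) = -3.68, f(1.75) = -6.375, f(2.3) = -10.28, f(2.85) = -15.395, f(3.4) = -21.72, f(3.95) = -29.255.
Sum = Δt · [f(-1) + f(-0.45) + f(0.1) + ...].
Sum = -54.27125.

-54.27125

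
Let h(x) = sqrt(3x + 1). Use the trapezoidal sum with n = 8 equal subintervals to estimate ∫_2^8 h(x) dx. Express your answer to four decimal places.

Δx = (8 − 2)/8 = 0.75.
h(2) ≈ 2.6458, h(2.75) ≈ 3.0414, h(3.5) ≈ 3.3912, h(4.25) ≈ 3.7081, h(5) ≈ 4.0000, h(5.75) ≈ 4.2720, h(6.5) ≈ 4.5277, h(7.25) ≈ 4.7697, h(8) ≈ 5.0000.
T_8 = (Δx/2)·[h(x_0) + 2h(x_1) + ... + 2h(x_{7}) + h(x_8)].
Sum ≈ 23.6497.

23.6497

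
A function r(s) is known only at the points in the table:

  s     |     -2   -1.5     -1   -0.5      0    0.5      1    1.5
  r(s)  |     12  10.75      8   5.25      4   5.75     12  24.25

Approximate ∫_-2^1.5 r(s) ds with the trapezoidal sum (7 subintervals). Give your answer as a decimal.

Δs = 0.5.
T_7 = (0.5/2)·[12 + 2·10.75 + 2·8 + 2·5.25 + 2·4 + 2·5.75 + 2·12 + 24.25] = 31.9375.

31.9375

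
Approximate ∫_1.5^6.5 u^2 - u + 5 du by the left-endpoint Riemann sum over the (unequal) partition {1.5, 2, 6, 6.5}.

Subinterval widths: 0.5, 4, 0.5.
Left endpoints: 1.5, 2, 6.
f(1.5) = 5.75, f(2) = 7, f(6) = 35.
Sum = Σ Δu_i · f(u_i).
Sum = 48.375.

48.375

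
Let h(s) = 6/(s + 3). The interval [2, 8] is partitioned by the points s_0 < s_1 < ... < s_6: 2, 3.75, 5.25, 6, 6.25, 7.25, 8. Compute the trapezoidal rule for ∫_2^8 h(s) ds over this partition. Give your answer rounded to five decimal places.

Subinterval widths: 1.75, 1.5, 0.75, 0.25, 1, 0.75.
h(2) = 1.2, h(3.75) = 8/9, h(5.25) = 8/11, h(6) = 2/3, h(6.25) = 24/37, h(7.25) = 24/41, h(8) = 6/11.
On each subinterval the trapezoid contributes (Δs_i/2)·[h(s_{i-1}) + h(s_i)].
Sum ≈ 4.76811.

4.76811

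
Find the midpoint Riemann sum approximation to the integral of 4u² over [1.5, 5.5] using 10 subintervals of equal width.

217.12

Δu = (5.5 − 1.5)/10 = 0.4.
Midpoints: 1.7, 2.1, 2.5, 2.9, 3.3, 3.7, 4.1, 4.5, 4.9, 5.3.
f(1.7) = 11.56, f(2.1) = 17.64, f(2.5) = 25, f(2.9) = 33.64, f(3.3) = 43.56, f(3.7) = 54.76, f(4.1) = 67.24, f(4.5) = 81, f(4.9) = 96.04, f(5.3) = 112.36.
Sum = Δu · [f(1.7) + f(2.1) + f(2.5) + ...].
Sum = 217.12.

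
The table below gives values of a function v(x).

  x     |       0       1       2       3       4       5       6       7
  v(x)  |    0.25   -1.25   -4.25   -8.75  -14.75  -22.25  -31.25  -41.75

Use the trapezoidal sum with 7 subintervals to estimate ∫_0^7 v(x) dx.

-103.25

Δx = 1.
T_7 = (1/2)·[0.25 + 2·(-1.25) + 2·(-4.25) + 2·(-8.75) + 2·(-14.75) + 2·(-22.25) + 2·(-31.25) + (-41.75)] = -103.25.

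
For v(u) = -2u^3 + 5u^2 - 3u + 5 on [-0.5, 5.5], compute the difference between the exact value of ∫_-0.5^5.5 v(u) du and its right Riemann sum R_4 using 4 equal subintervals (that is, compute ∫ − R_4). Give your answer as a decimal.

173.25

Exact integral: ∫_-0.5^5.5 v(u) du = -195.
R_4 = -368.25.
Error = -195 − (-368.25) = 173.25.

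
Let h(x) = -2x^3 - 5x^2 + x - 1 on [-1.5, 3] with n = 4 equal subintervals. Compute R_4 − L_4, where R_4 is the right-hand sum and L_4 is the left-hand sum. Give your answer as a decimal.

R_4 ≈ -149.3613281.
L_4 ≈ -48.1113281.
R_4 − L_4 = -101.25.

-101.25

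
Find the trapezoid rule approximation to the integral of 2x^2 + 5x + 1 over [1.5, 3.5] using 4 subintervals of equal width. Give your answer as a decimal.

Δx = (3.5 − 1.5)/4 = 0.5.
f(1.5) = 13, f(2) = 19, f(2.5) = 26, f(3) = 34, f(3.5) = 43.
T_4 = (Δx/2)·[f(x_0) + 2f(x_1) + 2f(x_2) + 2f(x_3) + f(x_4)].
Sum = 53.5.

53.5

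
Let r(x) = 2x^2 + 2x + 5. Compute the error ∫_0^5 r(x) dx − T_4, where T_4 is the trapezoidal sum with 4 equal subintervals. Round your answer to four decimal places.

-2.6042

Exact integral: ∫_0^5 r(x) dx ≈ 133.333333.
T_4 = 135.9375.
Error ≈ 133.333333 − 135.9375 ≈ -2.6042.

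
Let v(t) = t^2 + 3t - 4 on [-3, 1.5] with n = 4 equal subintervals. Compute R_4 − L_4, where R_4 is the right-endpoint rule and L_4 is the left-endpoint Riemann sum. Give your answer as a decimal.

7.59375

R_4 = -13.25390625.
L_4 = -20.84765625.
R_4 − L_4 = 7.59375.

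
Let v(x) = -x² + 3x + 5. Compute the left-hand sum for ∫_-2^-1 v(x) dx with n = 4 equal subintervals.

Δx = (-1 − (-2))/4 = 0.25.
Left endpoints: -2, -1.75, -1.5, -1.25.
v(-2) = -5, v(-1.75) = -3.3125, v(-1.5) = -1.75, v(-1.25) = -0.3125.
Sum = Δx · [v(-2) + v(-1.75) + v(-1.5) + v(-1.25)].
Sum = -2.59375.

-2.59375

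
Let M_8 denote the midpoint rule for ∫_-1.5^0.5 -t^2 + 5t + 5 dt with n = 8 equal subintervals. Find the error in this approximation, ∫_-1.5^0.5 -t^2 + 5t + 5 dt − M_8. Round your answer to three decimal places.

-0.010

Exact integral: ∫_-1.5^0.5 f(t) dt ≈ 3.83333.
M_8 = 3.84375.
Error ≈ 3.83333 − 3.84375 ≈ -0.010.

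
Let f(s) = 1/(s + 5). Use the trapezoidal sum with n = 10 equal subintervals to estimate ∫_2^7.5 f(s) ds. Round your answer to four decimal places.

0.5802

Δs = (7.5 − 2)/10 = 0.55.
f(2) = 1/7, f(2.55) = 20/151, f(3.1) = 10/81, f(3.65) = 20/173, f(4.2) = 5/46, f(4.75) = 4/39, f(5.3) = 10/103, f(5.85) = 20/217, f(6.4) = 5/57, f(6.95) = 20/239, f(7.5) = 0.08.
T_10 = (Δs/2)·[f(s_0) + 2f(s_1) + ... + 2f(s_{9}) + f(s_10)].
Sum ≈ 0.5802.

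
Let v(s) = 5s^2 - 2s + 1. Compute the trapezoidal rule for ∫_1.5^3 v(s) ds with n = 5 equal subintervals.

Δs = (3 − 1.5)/5 = 0.3.
v(1.5) = 9.25, v(1.8) = 13.6, v(2.1) = 18.85, v(2.4) = 25, v(2.7) = 32.05, v(3) = 40.
T_5 = (Δs/2)·[v(s_0) + 2v(s_1) + ... + 2v(s_{4}) + v(s_5)].
Sum = 34.2375.

34.2375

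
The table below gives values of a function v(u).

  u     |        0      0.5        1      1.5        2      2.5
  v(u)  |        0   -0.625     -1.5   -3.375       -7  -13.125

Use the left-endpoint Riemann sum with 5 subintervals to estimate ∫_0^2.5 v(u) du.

-6.25

Δu = 0.5.
Sum = 0.5·[0 + (-0.625) + (-1.5) + (-3.375) + (-7)] = -6.25.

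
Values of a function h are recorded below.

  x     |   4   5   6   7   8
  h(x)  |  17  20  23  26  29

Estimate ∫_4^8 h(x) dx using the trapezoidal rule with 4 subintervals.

92

Δx = 1.
T_4 = (1/2)·[17 + 2·20 + 2·23 + 2·26 + 29] = 92.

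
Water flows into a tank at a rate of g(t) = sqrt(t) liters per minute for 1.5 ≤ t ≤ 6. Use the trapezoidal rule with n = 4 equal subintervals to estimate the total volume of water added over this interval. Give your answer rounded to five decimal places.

8.55195

Δt = (6 − 1.5)/4 = 1.125.
g(1.5) ≈ 1.22474, g(2.625) ≈ 1.62019, g(3.75) ≈ 1.93649, g(4.875) ≈ 2.20794, g(6) ≈ 2.44949.
T_4 = (Δt/2)·[g(t_0) + 2g(t_1) + 2g(t_2) + 2g(t_3) + g(t_4)].
Sum ≈ 8.55195.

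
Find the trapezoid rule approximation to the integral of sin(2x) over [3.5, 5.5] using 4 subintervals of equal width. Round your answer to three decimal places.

Δx = (5.5 − 3.5)/4 = 0.5.
f(3.5) ≈ 0.657, f(4) ≈ 0.989, f(4.5) ≈ 0.412, f(5) ≈ -0.544, f(5.5) ≈ -1.000.
T_4 = (Δx/2)·[f(x_0) + 2f(x_1) + 2f(x_2) + 2f(x_3) + f(x_4)].
Sum ≈ 0.343.

0.343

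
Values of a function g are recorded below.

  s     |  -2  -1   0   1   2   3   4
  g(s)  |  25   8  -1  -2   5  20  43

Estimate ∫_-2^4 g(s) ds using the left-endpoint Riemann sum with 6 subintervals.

Δs = 1.
Sum = 1·[25 + 8 + (-1) + (-2) + 5 + 20] = 55.

55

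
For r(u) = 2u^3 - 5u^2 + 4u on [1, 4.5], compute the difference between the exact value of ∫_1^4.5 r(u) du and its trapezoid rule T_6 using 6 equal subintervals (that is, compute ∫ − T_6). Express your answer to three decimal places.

-2.283

Exact integral: ∫_1^4.5 r(u) du ≈ 92.82292.
T_6 ≈ 95.10561.
Error ≈ 92.82292 − 95.10561 ≈ -2.283.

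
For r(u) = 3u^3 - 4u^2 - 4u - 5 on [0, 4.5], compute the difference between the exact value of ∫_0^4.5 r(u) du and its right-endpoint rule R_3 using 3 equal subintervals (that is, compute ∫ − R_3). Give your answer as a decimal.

Exact integral: ∫_0^4.5 r(u) du = 123.046875.
R_3 = 281.25.
Error = 123.046875 − 281.25 = -158.203125.

-158.203125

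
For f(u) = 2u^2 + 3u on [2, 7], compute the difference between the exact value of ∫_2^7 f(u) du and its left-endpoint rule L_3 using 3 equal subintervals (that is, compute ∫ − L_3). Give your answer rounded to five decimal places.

Exact integral: ∫_2^7 f(u) du ≈ 290.8333333.
L_3 ≈ 207.9629630.
Error ≈ 290.8333333 − 207.9629630 ≈ 82.87037.

82.87037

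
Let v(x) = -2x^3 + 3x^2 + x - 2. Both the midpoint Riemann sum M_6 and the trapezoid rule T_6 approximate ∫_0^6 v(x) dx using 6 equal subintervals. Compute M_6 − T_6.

M_6 = -418.5.
T_6 = -441.
M_6 − T_6 = 22.5.

22.5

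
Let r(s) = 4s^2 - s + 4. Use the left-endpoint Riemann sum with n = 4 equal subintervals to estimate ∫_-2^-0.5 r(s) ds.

Δs = (-0.5 − (-2))/4 = 0.375.
Left endpoints: -2, -1.625, -1.25, -0.875.
r(-2) = 22, r(-1.625) = 16.1875, r(-1.25) = 11.5, r(-0.875) = 7.9375.
Sum = Δs · [r(-2) + r(-1.625) + r(-1.25) + r(-0.875)].
Sum = 21.609375.

21.609375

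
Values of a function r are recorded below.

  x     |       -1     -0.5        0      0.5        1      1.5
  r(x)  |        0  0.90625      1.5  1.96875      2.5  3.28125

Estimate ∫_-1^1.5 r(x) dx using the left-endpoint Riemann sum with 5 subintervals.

3.4375

Δx = 0.5.
Sum = 0.5·[0 + 0.90625 + 1.5 + 1.96875 + 2.5] = 3.4375.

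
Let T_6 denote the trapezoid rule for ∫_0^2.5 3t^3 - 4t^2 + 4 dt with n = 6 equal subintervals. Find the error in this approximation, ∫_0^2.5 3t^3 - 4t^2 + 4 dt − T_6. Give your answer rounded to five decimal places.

Exact integral: ∫_0^2.5 f(t) dt ≈ 18.4635417.
T_6 ≈ 18.9879919.
Error ≈ 18.4635417 − 18.9879919 ≈ -0.52445.

-0.52445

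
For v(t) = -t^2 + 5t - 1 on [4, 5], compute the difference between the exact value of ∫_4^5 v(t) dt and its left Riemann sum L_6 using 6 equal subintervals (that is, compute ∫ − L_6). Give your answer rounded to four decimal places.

-0.3287

Exact integral: ∫_4^5 v(t) dt ≈ 1.166667.
L_6 ≈ 1.495370.
Error ≈ 1.166667 − 1.495370 ≈ -0.3287.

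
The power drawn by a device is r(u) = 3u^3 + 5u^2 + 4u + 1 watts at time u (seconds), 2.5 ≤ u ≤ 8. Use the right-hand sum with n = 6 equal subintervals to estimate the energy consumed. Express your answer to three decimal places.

4856.183

Δu = (8 − 2.5)/6 = 11/12.
Right endpoints: 41/12, 13/3, 5.25, 37/6, 85/12, 8.
r(41/12) = 110989/576, r(13/3) = 1069/3, r(5.25) = 593.921875, r(37/6) = 66191/72, r(85/12) = 1346.390625, r(8) = 1889.
Sum = Δu · [r(41/12) + r(13/3) + r(5.25) + ...].
Sum ≈ 4856.183.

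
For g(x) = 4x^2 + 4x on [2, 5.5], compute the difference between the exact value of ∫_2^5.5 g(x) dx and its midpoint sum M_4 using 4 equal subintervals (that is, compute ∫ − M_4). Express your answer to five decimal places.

0.89323

Exact integral: ∫_2^5.5 g(x) dx ≈ 263.6666667.
M_4 = 262.7734375.
Error ≈ 263.6666667 − 262.7734375 ≈ 0.89323.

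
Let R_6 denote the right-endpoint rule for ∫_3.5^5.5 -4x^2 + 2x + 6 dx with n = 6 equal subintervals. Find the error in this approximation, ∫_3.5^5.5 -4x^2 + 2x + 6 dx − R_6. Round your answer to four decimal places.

11.4815

Exact integral: ∫_3.5^5.5 f(x) dx ≈ -134.666667.
R_6 ≈ -146.148148.
Error ≈ -134.666667 − (-146.148148) ≈ 11.4815.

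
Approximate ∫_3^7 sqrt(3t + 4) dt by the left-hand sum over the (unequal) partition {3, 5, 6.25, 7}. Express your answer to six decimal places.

16.236998

Subinterval widths: 2, 1.25, 0.75.
Left endpoints: 3, 5, 6.25.
f(3) ≈ 3.605551, f(5) ≈ 4.358899, f(6.25) ≈ 4.769696.
Sum = Σ Δt_i · f(t_i).
Sum ≈ 16.236998.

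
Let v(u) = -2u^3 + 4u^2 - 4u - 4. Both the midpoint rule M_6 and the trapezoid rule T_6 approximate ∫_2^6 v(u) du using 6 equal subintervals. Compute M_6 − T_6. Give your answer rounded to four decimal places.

8.8889

M_6 ≈ -439.703704.
T_6 ≈ -448.592593.
M_6 − T_6 ≈ 8.8889.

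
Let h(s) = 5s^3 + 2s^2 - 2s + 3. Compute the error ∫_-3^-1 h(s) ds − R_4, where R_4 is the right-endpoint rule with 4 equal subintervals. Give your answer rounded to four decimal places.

-25.1667

Exact integral: ∫_-3^-1 h(s) ds ≈ -68.666667.
R_4 = -43.5.
Error ≈ -68.666667 − (-43.5) ≈ -25.1667.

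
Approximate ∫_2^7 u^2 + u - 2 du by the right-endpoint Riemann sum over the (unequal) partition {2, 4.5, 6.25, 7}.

173.171875

Subinterval widths: 2.5, 1.75, 0.75.
Right endpoints: 4.5, 6.25, 7.
f(4.5) = 22.75, f(6.25) = 43.3125, f(7) = 54.
Sum = Σ Δu_i · f(u_i).
Sum = 173.171875.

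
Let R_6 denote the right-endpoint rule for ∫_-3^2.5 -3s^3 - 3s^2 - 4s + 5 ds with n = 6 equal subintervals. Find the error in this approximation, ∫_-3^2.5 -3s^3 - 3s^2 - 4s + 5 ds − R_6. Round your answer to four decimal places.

65.4891

Exact integral: ∫_-3^2.5 f(s) ds = 21.828125.
R_6 ≈ -43.661024.
Error ≈ 21.828125 − (-43.661024) ≈ 65.4891.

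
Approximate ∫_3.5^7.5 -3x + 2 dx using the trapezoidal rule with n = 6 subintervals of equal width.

Δx = (7.5 − 3.5)/6 = 2/3.
f(3.5) = -8.5, f(25/6) = -10.5, f(29/6) = -12.5, f(5.5) = -14.5, f(37/6) = -16.5, f(41/6) = -18.5, f(7.5) = -20.5.
T_6 = (Δx/2)·[f(x_0) + 2f(x_1) + ... + 2f(x_{5}) + f(x_6)].
Sum = -58.

-58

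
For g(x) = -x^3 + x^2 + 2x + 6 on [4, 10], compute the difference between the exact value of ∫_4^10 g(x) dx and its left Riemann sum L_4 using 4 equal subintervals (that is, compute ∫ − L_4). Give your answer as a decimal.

-585

Exact integral: ∫_4^10 g(x) dx = -2004.
L_4 = -1419.
Error = -2004 − (-1419) = -585.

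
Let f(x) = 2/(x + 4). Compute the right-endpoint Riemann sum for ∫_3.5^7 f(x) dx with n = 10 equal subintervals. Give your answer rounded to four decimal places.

0.7513

Δx = (7 − 3.5)/10 = 0.35.
Right endpoints: 3.85, 4.2, 4.55, 4.9, 5.25, 5.6, 5.95, 6.3, 6.65, 7.
f(3.85) = 40/157, f(4.2) = 10/41, f(4.55) = 40/171, f(4.9) = 20/89, f(5.25) = 8/37, f(5.6) = 5/24, f(5.95) = 40/199, f(6.3) = 20/103, f(6.65) = 40/213, f(7) = 2/11.
Sum = Δx · [f(3.85) + f(4.2) + f(4.55) + ...].
Sum ≈ 0.7513.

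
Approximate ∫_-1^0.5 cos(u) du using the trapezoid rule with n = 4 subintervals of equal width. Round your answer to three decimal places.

Δu = (0.5 − (-1))/4 = 0.375.
f(-1) ≈ 0.540, f(-0.625) ≈ 0.811, f(-0.25) ≈ 0.969, f(0.125) ≈ 0.992, f(0.5) ≈ 0.878.
T_4 = (Δu/2)·[f(u_0) + 2f(u_1) + 2f(u_2) + 2f(u_3) + f(u_4)].
Sum ≈ 1.305.

1.305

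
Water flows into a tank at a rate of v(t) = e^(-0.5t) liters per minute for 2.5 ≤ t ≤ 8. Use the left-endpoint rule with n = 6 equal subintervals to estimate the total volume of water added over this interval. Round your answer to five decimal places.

0.66866

Δt = (8 − 2.5)/6 = 11/12.
Left endpoints: 2.5, 41/12, 13/3, 5.25, 37/6, 85/12.
v(2.5) ≈ 0.28650, v(41/12) ≈ 0.18117, v(13/3) ≈ 0.11456, v(5.25) ≈ 0.07244, v(37/6) ≈ 0.04581, v(85/12) ≈ 0.02897.
Sum = Δt · [v(2.5) + v(41/12) + v(13/3) + ...].
Sum ≈ 0.66866.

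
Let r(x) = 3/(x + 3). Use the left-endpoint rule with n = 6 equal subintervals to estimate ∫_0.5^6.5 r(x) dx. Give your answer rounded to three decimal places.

Δx = (6.5 − 0.5)/6 = 1.
Left endpoints: 0.5, 1.5, 2.5, 3.5, 4.5, 5.5.
r(0.5) = 6/7, r(1.5) = 2/3, r(2.5) = 6/11, r(3.5) = 6/13, r(4.5) = 0.4, r(5.5) = 6/17.
Sum = Δx · [r(0.5) + r(1.5) + r(2.5) + ...].
Sum ≈ 3.284.

3.284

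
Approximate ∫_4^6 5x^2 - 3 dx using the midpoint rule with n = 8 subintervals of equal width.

Δx = (6 − 4)/8 = 0.25.
Midpoints: 4.125, 4.375, 4.625, 4.875, 5.125, 5.375, 5.625, 5.875.
f(4.125) = 82.078125, f(4.375) = 92.703125, f(4.625) = 103.953125, f(4.875) = 115.828125, f(5.125) = 128.328125, f(5.375) = 141.453125, f(5.625) = 155.203125, f(5.875) = 169.578125.
Sum = Δx · [f(4.125) + f(4.375) + f(4.625) + ...].
Sum = 247.28125.

247.28125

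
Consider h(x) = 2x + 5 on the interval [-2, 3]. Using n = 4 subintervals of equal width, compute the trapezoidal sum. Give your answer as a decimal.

Δx = (3 − (-2))/4 = 1.25.
h(-2) = 1, h(-0.75) = 3.5, h(0.5) = 6, h(1.75) = 8.5, h(3) = 11.
T_4 = (Δx/2)·[h(x_0) + 2h(x_1) + 2h(x_2) + 2h(x_3) + h(x_4)].
Sum = 30.

30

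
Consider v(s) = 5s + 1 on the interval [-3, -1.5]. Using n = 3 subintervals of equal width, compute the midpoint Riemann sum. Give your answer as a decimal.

Δs = (-1.5 − (-3))/3 = 0.5.
Midpoints: -2.75, -2.25, -1.75.
v(-2.75) = -12.75, v(-2.25) = -10.25, v(-1.75) = -7.75.
Sum = Δs · [v(-2.75) + v(-2.25) + v(-1.75)].
Sum = -15.375.

-15.375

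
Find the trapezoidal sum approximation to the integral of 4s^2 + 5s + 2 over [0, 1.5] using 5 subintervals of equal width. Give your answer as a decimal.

Δs = (1.5 − 0)/5 = 0.3.
f(0) = 2, f(0.3) = 3.86, f(0.6) = 6.44, f(0.9) = 9.74, f(1.2) = 13.76, f(1.5) = 18.5.
T_5 = (Δs/2)·[f(s_0) + 2f(s_1) + ... + 2f(s_{4}) + f(s_5)].
Sum = 13.215.

13.215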